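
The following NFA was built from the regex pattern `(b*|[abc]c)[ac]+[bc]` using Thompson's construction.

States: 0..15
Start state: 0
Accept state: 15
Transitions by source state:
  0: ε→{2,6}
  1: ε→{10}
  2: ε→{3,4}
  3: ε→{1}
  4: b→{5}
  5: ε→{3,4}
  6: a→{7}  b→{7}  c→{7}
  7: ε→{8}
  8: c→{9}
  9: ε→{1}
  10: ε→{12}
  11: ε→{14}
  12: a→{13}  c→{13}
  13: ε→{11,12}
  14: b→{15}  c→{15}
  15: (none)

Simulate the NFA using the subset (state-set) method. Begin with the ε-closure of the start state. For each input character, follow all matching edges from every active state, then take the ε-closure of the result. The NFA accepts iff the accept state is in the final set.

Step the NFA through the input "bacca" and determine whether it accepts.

S₀ = ε-closure({0}) = {0,1,2,3,4,6,10,12}
'b' @ 1: {1,3,4,5,7,8,10,12}
'a' @ 2: {11,12,13,14}
'c' @ 3: {11,12,13,14,15}  [accepting]
'c' @ 4: {11,12,13,14,15}  [accepting]
'a' @ 5: {11,12,13,14}
after full input: {11,12,13,14}  (accept=15 not in)

Answer: REJECT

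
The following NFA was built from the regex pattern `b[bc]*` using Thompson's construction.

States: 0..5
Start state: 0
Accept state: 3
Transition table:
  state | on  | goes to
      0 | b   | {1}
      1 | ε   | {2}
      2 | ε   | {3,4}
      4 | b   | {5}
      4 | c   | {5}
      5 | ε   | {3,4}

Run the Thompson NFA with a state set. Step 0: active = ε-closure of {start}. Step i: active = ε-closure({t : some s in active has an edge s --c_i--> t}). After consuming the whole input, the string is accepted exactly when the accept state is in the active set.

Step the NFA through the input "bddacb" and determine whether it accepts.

S₀ = ε-closure({0}) = {0}
'b' @ 1: {1,2,3,4}  ✓accept
'd' @ 2: {}  — dead — no transitions
rest 'dacb' ignored (set empty)
end set {} — state 3 not in

Answer: REJECT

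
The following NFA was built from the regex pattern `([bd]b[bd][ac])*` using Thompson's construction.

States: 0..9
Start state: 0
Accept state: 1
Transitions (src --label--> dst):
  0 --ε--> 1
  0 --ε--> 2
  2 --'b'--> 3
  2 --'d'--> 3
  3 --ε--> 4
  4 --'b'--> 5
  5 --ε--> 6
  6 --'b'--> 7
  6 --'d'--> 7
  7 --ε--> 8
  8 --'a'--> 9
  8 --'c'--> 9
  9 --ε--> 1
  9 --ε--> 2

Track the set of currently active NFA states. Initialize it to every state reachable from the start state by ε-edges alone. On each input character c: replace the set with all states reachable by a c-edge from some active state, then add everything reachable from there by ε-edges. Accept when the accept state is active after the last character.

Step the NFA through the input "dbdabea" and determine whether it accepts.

initial (ε-close {0}): {0,1,2}
'd' @ 1: {3,4}
'b' @ 2: {5,6}
'd' @ 3: {7,8}
'a' @ 4: {1,2,9}  (accept∈set)
'b' @ 5: {3,4}
'e' @ 6: {}  — no active states
rest 'a' ignored (set empty)
final: {}; accept 1 not in set

Answer: REJECT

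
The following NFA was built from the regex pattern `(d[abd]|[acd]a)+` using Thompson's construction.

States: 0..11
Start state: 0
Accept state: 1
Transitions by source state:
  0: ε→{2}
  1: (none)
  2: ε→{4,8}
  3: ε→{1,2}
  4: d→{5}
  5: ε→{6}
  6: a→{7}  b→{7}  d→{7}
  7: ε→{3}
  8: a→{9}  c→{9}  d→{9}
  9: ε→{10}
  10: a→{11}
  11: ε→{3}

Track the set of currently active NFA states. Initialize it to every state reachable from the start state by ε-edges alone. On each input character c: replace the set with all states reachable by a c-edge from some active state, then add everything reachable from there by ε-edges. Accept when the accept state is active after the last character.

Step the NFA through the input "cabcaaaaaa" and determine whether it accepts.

Answer: REJECT

Steps:
S₀ = ε-closure({0}) = {0,2,4,8}
'c' @ 1: {9,10}
'a' @ 2: {1,2,3,4,8,11}  (accept∈set)
'b' @ 3: {}  — no active states
rest 'caaaaaa' ignored (set empty)
end set {} — state 1 not in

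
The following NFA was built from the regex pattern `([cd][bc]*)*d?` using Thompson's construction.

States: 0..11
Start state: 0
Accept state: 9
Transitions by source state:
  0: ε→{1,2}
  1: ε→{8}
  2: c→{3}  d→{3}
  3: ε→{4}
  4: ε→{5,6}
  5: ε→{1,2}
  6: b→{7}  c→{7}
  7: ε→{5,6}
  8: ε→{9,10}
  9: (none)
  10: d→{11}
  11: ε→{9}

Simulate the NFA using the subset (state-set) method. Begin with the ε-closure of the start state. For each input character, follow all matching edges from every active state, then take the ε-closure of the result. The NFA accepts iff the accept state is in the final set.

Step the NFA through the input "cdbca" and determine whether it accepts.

start: ε-closure({0}) = {0,1,2,8,9,10}
'c' @ 1: {1,2,3,4,5,6,8,9,10}  [accepting]
'd' @ 2: {1,2,3,4,5,6,8,9,10,11}  [accepting]
'b' @ 3: {1,2,5,6,7,8,9,10}  [accepting]
'c' @ 4: {1,2,3,4,5,6,7,8,9,10}  [accepting]
'a' @ 5: {}  — no active states
final: {}; accept 9 not in set

Answer: REJECT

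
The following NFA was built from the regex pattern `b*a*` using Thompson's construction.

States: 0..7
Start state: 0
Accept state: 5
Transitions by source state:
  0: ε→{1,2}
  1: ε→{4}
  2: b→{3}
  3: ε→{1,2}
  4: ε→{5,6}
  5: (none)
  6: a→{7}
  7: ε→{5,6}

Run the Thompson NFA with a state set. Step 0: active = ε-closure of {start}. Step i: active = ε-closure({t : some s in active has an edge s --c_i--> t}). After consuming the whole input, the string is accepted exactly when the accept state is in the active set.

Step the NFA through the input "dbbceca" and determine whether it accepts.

Answer: REJECT

Trace:
S₀ = ε-closure({0}) = {0,1,2,4,5,6}
'd' @ 1: {}  — state set empty
rest 'bbceca' ignored (set empty)
final: {}; accept 5 not in set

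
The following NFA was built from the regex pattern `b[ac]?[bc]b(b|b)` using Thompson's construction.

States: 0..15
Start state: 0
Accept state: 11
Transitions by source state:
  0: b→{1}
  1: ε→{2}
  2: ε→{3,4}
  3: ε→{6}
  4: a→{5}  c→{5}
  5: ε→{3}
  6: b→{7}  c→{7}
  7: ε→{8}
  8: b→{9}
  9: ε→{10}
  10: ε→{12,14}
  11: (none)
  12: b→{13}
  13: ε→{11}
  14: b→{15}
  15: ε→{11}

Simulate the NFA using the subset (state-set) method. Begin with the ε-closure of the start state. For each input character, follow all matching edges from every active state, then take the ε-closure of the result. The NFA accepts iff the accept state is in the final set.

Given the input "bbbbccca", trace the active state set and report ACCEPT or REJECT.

initial (ε-close {0}): {0}
'b' @ 1: {1,2,3,4,6}
'b' @ 2: {7,8}
'b' @ 3: {9,10,12,14}
'b' @ 4: {11,13,15}  (accept∈set)
'c' @ 5: {}  — no active states
rest 'cca' ignored (set empty)
final: {}; accept 11 not in set

Answer: REJECT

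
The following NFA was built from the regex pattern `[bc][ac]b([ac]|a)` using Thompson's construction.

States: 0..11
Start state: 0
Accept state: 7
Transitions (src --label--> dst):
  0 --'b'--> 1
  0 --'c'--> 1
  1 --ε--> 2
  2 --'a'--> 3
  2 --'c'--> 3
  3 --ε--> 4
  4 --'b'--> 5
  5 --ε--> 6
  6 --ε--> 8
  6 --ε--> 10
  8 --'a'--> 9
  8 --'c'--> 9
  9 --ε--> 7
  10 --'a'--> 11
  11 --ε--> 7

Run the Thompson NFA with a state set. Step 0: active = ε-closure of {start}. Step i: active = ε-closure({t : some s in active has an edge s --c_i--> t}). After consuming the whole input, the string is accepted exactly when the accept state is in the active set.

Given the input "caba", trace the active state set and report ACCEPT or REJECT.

Answer: ACCEPT

Steps:
initial (ε-close {0}): {0}
'c' @ 1: {1,2}
'a' @ 2: {3,4}
'b' @ 3: {5,6,8,10}
'a' @ 4: {7,9,11}  (accept∈set)
end set {7,9,11} — state 7 in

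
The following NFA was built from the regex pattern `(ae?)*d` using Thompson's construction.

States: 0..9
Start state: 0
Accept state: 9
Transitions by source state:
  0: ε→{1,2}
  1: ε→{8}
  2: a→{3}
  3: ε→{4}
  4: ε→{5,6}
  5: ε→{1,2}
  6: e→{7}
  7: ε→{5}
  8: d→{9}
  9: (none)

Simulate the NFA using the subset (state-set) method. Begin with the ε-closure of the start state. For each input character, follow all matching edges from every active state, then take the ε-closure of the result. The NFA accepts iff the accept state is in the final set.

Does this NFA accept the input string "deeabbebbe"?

S₀ = ε-closure({0}) = {0,1,2,8}
'd' @ 1: {9}  ✓accept
'e' @ 2: {}  — state set empty
rest 'eabbebbe' ignored (set empty)
after full input: {}  (accept=9 not in)

Answer: REJECT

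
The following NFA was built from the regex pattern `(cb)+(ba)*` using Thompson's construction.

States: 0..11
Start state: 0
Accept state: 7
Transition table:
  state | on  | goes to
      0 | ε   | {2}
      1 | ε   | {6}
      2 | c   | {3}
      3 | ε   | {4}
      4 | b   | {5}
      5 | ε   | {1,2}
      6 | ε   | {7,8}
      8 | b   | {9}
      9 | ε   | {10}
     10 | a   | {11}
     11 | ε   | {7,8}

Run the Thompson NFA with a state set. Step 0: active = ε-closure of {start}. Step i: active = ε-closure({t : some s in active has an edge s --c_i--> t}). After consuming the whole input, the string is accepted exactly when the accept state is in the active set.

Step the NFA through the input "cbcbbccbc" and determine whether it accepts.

Answer: REJECT

Derivation:
start: ε-closure({0}) = {0,2}
'c' @ 1: {3,4}
'b' @ 2: {1,2,5,6,7,8}  ✓accept
'c' @ 3: {3,4}
'b' @ 4: {1,2,5,6,7,8}  ✓accept
'b' @ 5: {9,10}
'c' @ 6: {}  — dead — no transitions
rest 'cbc' ignored (set empty)
end set {} — state 7 not in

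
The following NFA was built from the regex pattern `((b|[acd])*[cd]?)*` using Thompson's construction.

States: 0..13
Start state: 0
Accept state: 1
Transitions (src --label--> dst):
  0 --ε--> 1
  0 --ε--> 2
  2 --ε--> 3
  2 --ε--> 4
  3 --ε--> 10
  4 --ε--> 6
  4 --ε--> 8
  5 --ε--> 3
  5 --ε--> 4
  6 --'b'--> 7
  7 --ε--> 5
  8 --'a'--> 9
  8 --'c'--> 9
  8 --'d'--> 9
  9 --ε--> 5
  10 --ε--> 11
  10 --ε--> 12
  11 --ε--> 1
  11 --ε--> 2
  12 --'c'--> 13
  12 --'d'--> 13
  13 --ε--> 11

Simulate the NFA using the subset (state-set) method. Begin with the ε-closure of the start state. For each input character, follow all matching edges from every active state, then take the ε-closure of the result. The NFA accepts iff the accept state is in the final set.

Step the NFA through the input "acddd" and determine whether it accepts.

start: ε-closure({0}) = {0,1,2,3,4,6,8,10,11,12}
'a' @ 1: {1,2,3,4,5,6,8,9,10,11,12}  (accept∈set)
'c' @ 2: {1,2,3,4,5,6,8,9,10,11,12,13}  (accept∈set)
'd' @ 3: {1,2,3,4,5,6,8,9,10,11,12,13}  (accept∈set)
'd' @ 4: {1,2,3,4,5,6,8,9,10,11,12,13}  (accept∈set)
'd' @ 5: {1,2,3,4,5,6,8,9,10,11,12,13}  (accept∈set)
final: {1,2,3,4,5,6,8,9,10,11,12,13}; accept 1 in set

Answer: ACCEPT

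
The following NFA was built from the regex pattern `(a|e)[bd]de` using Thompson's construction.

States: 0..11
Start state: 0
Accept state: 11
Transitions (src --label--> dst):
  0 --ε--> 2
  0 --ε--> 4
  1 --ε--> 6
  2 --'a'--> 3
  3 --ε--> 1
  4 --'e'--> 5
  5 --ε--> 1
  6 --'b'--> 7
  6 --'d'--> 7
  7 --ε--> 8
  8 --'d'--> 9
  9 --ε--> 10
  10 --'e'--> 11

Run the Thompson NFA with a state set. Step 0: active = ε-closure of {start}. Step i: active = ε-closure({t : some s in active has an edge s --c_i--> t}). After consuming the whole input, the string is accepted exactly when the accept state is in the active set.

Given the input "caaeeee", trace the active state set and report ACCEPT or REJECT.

start: ε-closure({0}) = {0,2,4}
'c' @ 1: {}  — no active states
rest 'aaeeee' ignored (set empty)
final: {}; accept 11 not in set

Answer: REJECT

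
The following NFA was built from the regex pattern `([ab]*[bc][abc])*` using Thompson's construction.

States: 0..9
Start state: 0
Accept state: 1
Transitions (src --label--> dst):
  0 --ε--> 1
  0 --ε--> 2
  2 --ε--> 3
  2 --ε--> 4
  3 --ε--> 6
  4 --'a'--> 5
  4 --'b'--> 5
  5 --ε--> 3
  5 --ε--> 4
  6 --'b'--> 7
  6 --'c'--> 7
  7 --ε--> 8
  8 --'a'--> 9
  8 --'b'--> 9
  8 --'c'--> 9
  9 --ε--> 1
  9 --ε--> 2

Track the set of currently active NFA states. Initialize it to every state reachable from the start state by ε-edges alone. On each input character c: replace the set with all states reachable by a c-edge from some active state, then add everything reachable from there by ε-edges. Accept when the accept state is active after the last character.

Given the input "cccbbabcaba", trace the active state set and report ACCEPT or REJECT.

Answer: ACCEPT

Steps:
initial (ε-close {0}): {0,1,2,3,4,6}
'c' @ 1: {7,8}
'c' @ 2: {1,2,3,4,6,9}  (accept∈set)
'c' @ 3: {7,8}
'b' @ 4: {1,2,3,4,6,9}  (accept∈set)
'b' @ 5: {3,4,5,6,7,8}
'a' @ 6: {1,2,3,4,5,6,9}  (accept∈set)
'b' @ 7: {3,4,5,6,7,8}
'c' @ 8: {1,2,3,4,6,7,8,9}  (accept∈set)
'a' @ 9: {1,2,3,4,5,6,9}  (accept∈set)
'b' @ 10: {3,4,5,6,7,8}
'a' @ 11: {1,2,3,4,5,6,9}  (accept∈set)
final: {1,2,3,4,5,6,9}; accept 1 in set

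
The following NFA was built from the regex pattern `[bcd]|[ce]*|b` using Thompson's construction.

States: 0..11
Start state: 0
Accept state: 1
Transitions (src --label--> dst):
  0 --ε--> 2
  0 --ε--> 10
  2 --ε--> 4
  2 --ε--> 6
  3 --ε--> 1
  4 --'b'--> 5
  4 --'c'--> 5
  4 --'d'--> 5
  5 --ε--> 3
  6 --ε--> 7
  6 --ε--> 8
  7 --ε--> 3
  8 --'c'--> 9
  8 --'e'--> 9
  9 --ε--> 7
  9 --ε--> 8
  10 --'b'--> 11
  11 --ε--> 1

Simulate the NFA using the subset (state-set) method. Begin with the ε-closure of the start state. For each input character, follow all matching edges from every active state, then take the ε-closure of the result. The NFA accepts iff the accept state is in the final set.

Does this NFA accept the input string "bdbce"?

Answer: REJECT

Derivation:
initial (ε-close {0}): {0,1,2,3,4,6,7,8,10}
'b' @ 1: {1,3,5,11}  [accepting]
'd' @ 2: {}  — state set empty
rest 'bce' ignored (set empty)
after full input: {}  (accept=1 not in)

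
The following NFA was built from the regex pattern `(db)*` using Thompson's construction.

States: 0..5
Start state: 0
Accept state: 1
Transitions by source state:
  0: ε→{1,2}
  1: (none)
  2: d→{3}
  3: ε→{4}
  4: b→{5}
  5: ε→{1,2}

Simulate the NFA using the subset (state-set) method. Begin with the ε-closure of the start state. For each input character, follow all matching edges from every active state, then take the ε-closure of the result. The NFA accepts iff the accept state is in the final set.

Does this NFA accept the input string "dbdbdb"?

Answer: ACCEPT

Trace:
initial (ε-close {0}): {0,1,2}
'd' @ 1: {3,4}
'b' @ 2: {1,2,5}  (accept∈set)
'd' @ 3: {3,4}
'b' @ 4: {1,2,5}  (accept∈set)
'd' @ 5: {3,4}
'b' @ 6: {1,2,5}  (accept∈set)
after full input: {1,2,5}  (accept=1 in)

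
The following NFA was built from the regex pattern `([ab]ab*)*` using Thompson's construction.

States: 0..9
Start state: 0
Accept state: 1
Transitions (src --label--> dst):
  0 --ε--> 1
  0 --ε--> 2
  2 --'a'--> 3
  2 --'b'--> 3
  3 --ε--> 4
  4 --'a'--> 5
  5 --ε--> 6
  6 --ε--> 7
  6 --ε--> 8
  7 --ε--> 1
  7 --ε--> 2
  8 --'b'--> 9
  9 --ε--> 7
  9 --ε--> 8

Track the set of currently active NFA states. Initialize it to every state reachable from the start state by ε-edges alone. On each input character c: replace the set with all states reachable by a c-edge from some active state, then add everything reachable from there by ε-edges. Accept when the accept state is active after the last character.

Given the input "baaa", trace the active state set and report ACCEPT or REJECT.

initial (ε-close {0}): {0,1,2}
'b' @ 1: {3,4}
'a' @ 2: {1,2,5,6,7,8}  (accept∈set)
'a' @ 3: {3,4}
'a' @ 4: {1,2,5,6,7,8}  (accept∈set)
after full input: {1,2,5,6,7,8}  (accept=1 in)

Answer: ACCEPT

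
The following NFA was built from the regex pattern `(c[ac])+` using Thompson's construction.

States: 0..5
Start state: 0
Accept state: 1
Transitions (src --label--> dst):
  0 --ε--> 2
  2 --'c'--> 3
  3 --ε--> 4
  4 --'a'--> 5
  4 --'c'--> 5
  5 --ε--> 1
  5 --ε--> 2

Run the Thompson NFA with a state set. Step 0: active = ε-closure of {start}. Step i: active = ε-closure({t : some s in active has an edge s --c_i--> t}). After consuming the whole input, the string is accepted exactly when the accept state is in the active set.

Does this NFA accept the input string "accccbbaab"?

start: ε-closure({0}) = {0,2}
'a' @ 1: {}  — dead — no transitions
rest 'ccccbbaab' ignored (set empty)
final: {}; accept 1 not in set

Answer: REJECT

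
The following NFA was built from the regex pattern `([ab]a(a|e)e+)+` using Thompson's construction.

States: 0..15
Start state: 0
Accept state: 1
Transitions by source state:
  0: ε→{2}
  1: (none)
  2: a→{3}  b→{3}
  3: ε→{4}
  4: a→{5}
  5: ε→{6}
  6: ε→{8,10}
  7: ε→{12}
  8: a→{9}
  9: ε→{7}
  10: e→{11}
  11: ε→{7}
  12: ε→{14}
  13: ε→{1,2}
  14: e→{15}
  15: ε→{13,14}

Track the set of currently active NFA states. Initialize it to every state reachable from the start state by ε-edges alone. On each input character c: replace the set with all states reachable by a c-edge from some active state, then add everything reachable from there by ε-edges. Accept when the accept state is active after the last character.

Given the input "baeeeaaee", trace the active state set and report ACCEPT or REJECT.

S₀ = ε-closure({0}) = {0,2}
'b' @ 1: {3,4}
'a' @ 2: {5,6,8,10}
'e' @ 3: {7,11,12,14}
'e' @ 4: {1,2,13,14,15}  [accepting]
'e' @ 5: {1,2,13,14,15}  [accepting]
'a' @ 6: {3,4}
'a' @ 7: {5,6,8,10}
'e' @ 8: {7,11,12,14}
'e' @ 9: {1,2,13,14,15}  [accepting]
end set {1,2,13,14,15} — state 1 in

Answer: ACCEPT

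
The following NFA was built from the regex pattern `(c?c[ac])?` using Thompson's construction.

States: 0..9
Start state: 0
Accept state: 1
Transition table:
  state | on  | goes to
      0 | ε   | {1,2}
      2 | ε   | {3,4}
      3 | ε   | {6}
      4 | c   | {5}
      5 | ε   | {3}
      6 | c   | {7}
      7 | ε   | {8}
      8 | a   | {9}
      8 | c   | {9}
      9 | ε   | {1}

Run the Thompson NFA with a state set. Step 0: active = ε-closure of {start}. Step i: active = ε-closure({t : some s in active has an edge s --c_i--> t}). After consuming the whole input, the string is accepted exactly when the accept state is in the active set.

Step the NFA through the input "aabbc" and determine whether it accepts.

Answer: REJECT

Steps:
S₀ = ε-closure({0}) = {0,1,2,3,4,6}
'a' @ 1: {}  — dead — no transitions
rest 'abbc' ignored (set empty)
end set {} — state 1 not in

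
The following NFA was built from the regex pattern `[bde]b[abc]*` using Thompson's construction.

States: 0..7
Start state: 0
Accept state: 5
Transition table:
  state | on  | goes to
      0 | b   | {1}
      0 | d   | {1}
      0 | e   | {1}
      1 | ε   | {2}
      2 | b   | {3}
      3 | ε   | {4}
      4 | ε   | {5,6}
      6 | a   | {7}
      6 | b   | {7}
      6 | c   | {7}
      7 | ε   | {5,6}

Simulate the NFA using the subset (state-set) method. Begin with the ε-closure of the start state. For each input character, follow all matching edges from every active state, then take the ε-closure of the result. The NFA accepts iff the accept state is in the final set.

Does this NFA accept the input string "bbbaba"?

Answer: ACCEPT

Trace:
start: ε-closure({0}) = {0}
'b' @ 1: {1,2}
'b' @ 2: {3,4,5,6}  (accept∈set)
'b' @ 3: {5,6,7}  (accept∈set)
'a' @ 4: {5,6,7}  (accept∈set)
'b' @ 5: {5,6,7}  (accept∈set)
'a' @ 6: {5,6,7}  (accept∈set)
final: {5,6,7}; accept 5 in set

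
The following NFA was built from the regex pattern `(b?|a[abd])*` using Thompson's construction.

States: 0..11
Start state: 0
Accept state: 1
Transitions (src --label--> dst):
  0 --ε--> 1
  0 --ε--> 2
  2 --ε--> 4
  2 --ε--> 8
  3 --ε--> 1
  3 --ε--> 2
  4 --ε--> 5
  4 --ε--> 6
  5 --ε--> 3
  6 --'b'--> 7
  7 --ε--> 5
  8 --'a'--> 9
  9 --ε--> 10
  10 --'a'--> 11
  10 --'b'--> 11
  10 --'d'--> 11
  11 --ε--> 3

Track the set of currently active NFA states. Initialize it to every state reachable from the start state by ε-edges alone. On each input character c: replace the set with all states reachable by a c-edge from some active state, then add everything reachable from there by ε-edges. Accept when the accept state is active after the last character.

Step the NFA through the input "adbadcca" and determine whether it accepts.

Answer: REJECT

Steps:
initial (ε-close {0}): {0,1,2,3,4,5,6,8}
'a' @ 1: {9,10}
'd' @ 2: {1,2,3,4,5,6,8,11}  ✓accept
'b' @ 3: {1,2,3,4,5,6,7,8}  ✓accept
'a' @ 4: {9,10}
'd' @ 5: {1,2,3,4,5,6,8,11}  ✓accept
'c' @ 6: {}  — no active states
rest 'ca' ignored (set empty)
end set {} — state 1 not in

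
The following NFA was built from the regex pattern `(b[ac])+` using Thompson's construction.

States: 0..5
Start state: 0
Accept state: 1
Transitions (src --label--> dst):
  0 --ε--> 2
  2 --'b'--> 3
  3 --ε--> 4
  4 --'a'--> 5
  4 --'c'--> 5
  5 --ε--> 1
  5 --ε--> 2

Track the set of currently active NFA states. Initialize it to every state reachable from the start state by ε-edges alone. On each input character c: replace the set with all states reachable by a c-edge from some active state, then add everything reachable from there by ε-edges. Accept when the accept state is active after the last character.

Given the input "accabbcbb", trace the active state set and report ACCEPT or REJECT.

start: ε-closure({0}) = {0,2}
'a' @ 1: {}  — no active states
rest 'ccabbcbb' ignored (set empty)
after full input: {}  (accept=1 not in)

Answer: REJECT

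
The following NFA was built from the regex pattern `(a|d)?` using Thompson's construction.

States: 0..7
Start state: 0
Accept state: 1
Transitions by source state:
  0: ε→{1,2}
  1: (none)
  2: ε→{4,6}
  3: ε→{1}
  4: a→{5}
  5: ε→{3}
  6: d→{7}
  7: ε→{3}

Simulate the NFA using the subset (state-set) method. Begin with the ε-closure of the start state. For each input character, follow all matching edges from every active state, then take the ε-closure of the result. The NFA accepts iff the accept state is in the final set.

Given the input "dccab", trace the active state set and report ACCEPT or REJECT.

initial (ε-close {0}): {0,1,2,4,6}
'd' @ 1: {1,3,7}  ✓accept
'c' @ 2: {}  — state set empty
rest 'cab' ignored (set empty)
end set {} — state 1 not in

Answer: REJECT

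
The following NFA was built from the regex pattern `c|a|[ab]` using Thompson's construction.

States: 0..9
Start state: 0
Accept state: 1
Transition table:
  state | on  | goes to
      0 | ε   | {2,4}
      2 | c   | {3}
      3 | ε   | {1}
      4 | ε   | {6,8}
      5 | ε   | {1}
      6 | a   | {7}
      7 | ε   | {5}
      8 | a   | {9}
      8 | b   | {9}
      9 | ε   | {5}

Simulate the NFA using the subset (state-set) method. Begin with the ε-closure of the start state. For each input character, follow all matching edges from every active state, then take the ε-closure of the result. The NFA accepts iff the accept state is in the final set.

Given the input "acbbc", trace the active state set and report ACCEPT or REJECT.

S₀ = ε-closure({0}) = {0,2,4,6,8}
'a' @ 1: {1,5,7,9}  (accept∈set)
'c' @ 2: {}  — dead — no transitions
rest 'bbc' ignored (set empty)
end set {} — state 1 not in

Answer: REJECT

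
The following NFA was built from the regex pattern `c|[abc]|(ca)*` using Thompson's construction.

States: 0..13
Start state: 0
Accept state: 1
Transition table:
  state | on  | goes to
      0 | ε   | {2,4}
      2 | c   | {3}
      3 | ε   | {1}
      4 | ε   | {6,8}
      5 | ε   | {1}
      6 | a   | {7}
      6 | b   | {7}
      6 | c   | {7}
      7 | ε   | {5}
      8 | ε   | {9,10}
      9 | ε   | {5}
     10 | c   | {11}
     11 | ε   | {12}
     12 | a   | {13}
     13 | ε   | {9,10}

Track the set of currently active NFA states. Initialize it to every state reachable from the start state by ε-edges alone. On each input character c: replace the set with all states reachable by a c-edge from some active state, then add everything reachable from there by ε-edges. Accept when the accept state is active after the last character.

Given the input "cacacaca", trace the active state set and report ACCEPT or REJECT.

start: ε-closure({0}) = {0,1,2,4,5,6,8,9,10}
'c' @ 1: {1,3,5,7,11,12}  (accept∈set)
'a' @ 2: {1,5,9,10,13}  (accept∈set)
'c' @ 3: {11,12}
'a' @ 4: {1,5,9,10,13}  (accept∈set)
'c' @ 5: {11,12}
'a' @ 6: {1,5,9,10,13}  (accept∈set)
'c' @ 7: {11,12}
'a' @ 8: {1,5,9,10,13}  (accept∈set)
end set {1,5,9,10,13} — state 1 in

Answer: ACCEPT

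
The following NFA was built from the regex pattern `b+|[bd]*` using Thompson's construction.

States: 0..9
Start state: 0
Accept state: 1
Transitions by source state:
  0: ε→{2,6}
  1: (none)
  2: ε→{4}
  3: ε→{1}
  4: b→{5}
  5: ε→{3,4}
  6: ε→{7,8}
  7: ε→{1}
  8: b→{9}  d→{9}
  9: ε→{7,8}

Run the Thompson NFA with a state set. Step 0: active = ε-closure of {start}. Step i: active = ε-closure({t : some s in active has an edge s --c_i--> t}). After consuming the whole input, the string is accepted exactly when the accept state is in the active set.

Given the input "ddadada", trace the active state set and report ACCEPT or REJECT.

Answer: REJECT

Derivation:
initial (ε-close {0}): {0,1,2,4,6,7,8}
'd' @ 1: {1,7,8,9}  (accept∈set)
'd' @ 2: {1,7,8,9}  (accept∈set)
'a' @ 3: {}  — state set empty
rest 'dada' ignored (set empty)
end set {} — state 1 not in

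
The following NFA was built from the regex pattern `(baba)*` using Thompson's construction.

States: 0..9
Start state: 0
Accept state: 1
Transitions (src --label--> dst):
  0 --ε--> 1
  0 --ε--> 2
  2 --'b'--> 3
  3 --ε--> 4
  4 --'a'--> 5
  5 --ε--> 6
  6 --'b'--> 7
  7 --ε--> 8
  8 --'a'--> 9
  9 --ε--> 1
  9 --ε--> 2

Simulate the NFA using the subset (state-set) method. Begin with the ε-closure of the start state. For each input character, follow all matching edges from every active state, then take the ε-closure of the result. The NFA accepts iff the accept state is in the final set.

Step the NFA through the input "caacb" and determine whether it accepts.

S₀ = ε-closure({0}) = {0,1,2}
'c' @ 1: {}  — dead — no transitions
rest 'aacb' ignored (set empty)
after full input: {}  (accept=1 not in)

Answer: REJECT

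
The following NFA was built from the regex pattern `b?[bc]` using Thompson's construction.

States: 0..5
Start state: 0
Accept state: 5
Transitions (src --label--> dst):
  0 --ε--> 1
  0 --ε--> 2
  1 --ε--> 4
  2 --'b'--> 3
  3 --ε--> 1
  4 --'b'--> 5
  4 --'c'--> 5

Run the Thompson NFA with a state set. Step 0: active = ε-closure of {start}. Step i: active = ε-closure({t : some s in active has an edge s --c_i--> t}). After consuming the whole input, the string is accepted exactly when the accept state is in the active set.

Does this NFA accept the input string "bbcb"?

Answer: REJECT

Derivation:
initial (ε-close {0}): {0,1,2,4}
'b' @ 1: {1,3,4,5}  (accept∈set)
'b' @ 2: {5}  (accept∈set)
'c' @ 3: {}  — dead — no transitions
rest 'b' ignored (set empty)
after full input: {}  (accept=5 not in)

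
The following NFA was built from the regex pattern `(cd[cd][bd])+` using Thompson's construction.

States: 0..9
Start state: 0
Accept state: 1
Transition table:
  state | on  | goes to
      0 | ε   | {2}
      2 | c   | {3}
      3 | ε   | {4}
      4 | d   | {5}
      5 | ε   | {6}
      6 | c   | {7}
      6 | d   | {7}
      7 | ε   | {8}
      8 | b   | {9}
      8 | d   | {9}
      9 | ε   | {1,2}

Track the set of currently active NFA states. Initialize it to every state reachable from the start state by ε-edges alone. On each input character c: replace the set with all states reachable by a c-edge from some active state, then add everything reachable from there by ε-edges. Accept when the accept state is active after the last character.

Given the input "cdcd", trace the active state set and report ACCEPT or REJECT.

S₀ = ε-closure({0}) = {0,2}
'c' @ 1: {3,4}
'd' @ 2: {5,6}
'c' @ 3: {7,8}
'd' @ 4: {1,2,9}  (accept∈set)
end set {1,2,9} — state 1 in

Answer: ACCEPT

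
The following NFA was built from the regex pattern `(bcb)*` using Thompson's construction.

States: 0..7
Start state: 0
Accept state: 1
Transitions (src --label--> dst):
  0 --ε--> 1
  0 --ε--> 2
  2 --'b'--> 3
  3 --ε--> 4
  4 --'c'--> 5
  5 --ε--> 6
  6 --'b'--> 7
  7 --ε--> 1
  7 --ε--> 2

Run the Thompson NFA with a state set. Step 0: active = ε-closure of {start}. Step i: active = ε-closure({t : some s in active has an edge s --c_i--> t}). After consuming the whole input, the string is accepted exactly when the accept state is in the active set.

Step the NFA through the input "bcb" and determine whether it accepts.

start: ε-closure({0}) = {0,1,2}
'b' @ 1: {3,4}
'c' @ 2: {5,6}
'b' @ 3: {1,2,7}  [accepting]
after full input: {1,2,7}  (accept=1 in)

Answer: ACCEPT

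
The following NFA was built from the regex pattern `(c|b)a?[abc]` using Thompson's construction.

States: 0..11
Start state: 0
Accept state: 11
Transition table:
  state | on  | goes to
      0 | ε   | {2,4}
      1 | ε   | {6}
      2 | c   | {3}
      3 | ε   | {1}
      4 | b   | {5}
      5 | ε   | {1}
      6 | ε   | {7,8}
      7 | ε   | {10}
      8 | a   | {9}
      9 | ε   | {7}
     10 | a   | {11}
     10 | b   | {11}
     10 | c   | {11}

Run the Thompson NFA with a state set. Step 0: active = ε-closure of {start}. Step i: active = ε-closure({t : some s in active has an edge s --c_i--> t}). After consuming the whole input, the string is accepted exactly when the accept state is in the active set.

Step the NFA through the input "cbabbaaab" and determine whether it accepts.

start: ε-closure({0}) = {0,2,4}
'c' @ 1: {1,3,6,7,8,10}
'b' @ 2: {11}  (accept∈set)
'a' @ 3: {}  — state set empty
rest 'bbaaab' ignored (set empty)
final: {}; accept 11 not in set

Answer: REJECT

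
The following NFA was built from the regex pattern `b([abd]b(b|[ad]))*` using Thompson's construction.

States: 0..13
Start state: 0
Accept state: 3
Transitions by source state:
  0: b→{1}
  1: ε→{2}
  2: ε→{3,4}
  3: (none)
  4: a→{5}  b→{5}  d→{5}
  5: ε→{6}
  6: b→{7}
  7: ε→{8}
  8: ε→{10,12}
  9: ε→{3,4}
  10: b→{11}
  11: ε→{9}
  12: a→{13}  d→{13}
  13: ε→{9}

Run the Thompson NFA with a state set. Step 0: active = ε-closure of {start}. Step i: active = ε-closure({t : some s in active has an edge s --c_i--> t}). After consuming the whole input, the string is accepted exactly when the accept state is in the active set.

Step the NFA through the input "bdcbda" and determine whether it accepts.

Answer: REJECT

Trace:
start: ε-closure({0}) = {0}
'b' @ 1: {1,2,3,4}  (accept∈set)
'd' @ 2: {5,6}
'c' @ 3: {}  — state set empty
rest 'bda' ignored (set empty)
end set {} — state 3 not in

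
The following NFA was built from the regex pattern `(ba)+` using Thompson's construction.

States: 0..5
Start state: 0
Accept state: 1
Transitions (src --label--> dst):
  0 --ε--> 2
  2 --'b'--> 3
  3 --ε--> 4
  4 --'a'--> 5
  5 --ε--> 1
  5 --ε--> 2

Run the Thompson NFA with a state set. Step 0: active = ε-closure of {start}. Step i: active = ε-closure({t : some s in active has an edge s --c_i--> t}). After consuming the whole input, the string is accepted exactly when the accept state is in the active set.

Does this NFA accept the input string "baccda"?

initial (ε-close {0}): {0,2}
'b' @ 1: {3,4}
'a' @ 2: {1,2,5}  [accepting]
'c' @ 3: {}  — state set empty
rest 'cda' ignored (set empty)
after full input: {}  (accept=1 not in)

Answer: REJECT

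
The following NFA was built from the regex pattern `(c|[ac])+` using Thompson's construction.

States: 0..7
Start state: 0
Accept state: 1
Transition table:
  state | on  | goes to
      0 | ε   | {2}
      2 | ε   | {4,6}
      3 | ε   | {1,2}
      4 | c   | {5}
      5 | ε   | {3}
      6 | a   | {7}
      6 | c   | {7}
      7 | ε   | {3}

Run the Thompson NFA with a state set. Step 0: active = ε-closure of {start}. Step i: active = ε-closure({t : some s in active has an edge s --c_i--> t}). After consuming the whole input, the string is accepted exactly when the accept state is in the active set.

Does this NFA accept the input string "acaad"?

initial (ε-close {0}): {0,2,4,6}
'a' @ 1: {1,2,3,4,6,7}  ✓accept
'c' @ 2: {1,2,3,4,5,6,7}  ✓accept
'a' @ 3: {1,2,3,4,6,7}  ✓accept
'a' @ 4: {1,2,3,4,6,7}  ✓accept
'd' @ 5: {}  — dead — no transitions
after full input: {}  (accept=1 not in)

Answer: REJECT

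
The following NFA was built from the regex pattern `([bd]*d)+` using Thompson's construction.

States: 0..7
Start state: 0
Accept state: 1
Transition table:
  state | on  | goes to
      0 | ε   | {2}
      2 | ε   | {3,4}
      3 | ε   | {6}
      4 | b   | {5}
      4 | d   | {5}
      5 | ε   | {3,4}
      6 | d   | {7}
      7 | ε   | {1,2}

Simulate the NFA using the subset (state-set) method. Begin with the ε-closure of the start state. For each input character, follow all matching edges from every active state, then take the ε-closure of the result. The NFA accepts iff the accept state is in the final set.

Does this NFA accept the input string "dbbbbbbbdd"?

start: ε-closure({0}) = {0,2,3,4,6}
'd' @ 1: {1,2,3,4,5,6,7}  ✓accept
'b' @ 2: {3,4,5,6}
'b' @ 3: {3,4,5,6}
'b' @ 4: {3,4,5,6}
'b' @ 5: {3,4,5,6}
'b' @ 6: {3,4,5,6}
'b' @ 7: {3,4,5,6}
'b' @ 8: {3,4,5,6}
'd' @ 9: {1,2,3,4,5,6,7}  ✓accept
'd' @ 10: {1,2,3,4,5,6,7}  ✓accept
end set {1,2,3,4,5,6,7} — state 1 in

Answer: ACCEPT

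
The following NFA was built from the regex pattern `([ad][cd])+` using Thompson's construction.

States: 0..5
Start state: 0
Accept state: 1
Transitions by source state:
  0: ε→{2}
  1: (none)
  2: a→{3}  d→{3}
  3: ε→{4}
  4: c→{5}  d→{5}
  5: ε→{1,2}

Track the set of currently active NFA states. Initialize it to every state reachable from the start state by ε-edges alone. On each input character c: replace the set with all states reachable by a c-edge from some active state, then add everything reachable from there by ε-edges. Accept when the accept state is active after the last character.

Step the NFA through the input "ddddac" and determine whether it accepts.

Answer: ACCEPT

Trace:
start: ε-closure({0}) = {0,2}
'd' @ 1: {3,4}
'd' @ 2: {1,2,5}  ✓accept
'd' @ 3: {3,4}
'd' @ 4: {1,2,5}  ✓accept
'a' @ 5: {3,4}
'c' @ 6: {1,2,5}  ✓accept
after full input: {1,2,5}  (accept=1 in)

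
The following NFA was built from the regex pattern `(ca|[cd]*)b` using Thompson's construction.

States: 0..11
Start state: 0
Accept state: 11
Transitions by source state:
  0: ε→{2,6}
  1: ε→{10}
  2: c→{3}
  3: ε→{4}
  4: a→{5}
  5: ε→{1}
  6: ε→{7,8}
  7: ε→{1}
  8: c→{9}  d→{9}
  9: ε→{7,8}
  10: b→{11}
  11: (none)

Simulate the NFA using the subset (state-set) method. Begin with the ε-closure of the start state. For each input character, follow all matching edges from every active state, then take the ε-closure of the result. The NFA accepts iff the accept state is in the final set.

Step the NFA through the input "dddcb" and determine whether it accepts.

initial (ε-close {0}): {0,1,2,6,7,8,10}
'd' @ 1: {1,7,8,9,10}
'd' @ 2: {1,7,8,9,10}
'd' @ 3: {1,7,8,9,10}
'c' @ 4: {1,7,8,9,10}
'b' @ 5: {11}  [accepting]
after full input: {11}  (accept=11 in)

Answer: ACCEPT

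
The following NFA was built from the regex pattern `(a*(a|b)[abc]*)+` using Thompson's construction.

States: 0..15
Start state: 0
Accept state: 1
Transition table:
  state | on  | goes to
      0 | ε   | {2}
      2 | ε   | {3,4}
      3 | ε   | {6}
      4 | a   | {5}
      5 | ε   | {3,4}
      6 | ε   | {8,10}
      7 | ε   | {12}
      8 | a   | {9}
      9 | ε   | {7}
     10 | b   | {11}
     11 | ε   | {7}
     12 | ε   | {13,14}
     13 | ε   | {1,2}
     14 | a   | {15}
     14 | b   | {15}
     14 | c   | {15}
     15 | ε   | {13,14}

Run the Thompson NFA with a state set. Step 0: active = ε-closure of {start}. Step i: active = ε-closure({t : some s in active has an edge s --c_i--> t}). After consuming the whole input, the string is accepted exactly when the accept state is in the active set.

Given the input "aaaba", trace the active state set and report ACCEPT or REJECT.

Answer: ACCEPT

Derivation:
start: ε-closure({0}) = {0,2,3,4,6,8,10}
'a' @ 1: {1,2,3,4,5,6,7,8,9,10,12,13,14}  [accepting]
'a' @ 2: {1,2,3,4,5,6,7,8,9,10,12,13,14,15}  [accepting]
'a' @ 3: {1,2,3,4,5,6,7,8,9,10,12,13,14,15}  [accepting]
'b' @ 4: {1,2,3,4,6,7,8,10,11,12,13,14,15}  [accepting]
'a' @ 5: {1,2,3,4,5,6,7,8,9,10,12,13,14,15}  [accepting]
final: {1,2,3,4,5,6,7,8,9,10,12,13,14,15}; accept 1 in set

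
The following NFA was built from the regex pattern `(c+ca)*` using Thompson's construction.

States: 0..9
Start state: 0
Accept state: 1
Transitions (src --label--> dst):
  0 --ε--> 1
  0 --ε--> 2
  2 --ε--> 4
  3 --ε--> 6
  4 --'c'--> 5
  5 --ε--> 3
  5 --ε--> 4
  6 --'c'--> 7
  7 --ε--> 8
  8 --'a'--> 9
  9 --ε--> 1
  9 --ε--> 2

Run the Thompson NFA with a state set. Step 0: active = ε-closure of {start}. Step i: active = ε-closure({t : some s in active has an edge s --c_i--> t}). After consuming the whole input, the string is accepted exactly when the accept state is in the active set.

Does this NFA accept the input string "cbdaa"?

S₀ = ε-closure({0}) = {0,1,2,4}
'c' @ 1: {3,4,5,6}
'b' @ 2: {}  — dead — no transitions
rest 'daa' ignored (set empty)
final: {}; accept 1 not in set

Answer: REJECT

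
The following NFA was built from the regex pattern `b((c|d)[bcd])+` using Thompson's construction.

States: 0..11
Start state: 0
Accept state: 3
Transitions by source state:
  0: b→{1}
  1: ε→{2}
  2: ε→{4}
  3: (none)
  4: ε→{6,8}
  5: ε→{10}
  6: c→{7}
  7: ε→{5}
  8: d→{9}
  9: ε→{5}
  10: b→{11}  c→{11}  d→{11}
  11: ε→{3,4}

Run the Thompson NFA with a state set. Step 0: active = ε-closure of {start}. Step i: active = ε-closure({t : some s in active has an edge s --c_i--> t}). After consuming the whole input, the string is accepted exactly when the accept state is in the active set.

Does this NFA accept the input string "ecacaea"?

S₀ = ε-closure({0}) = {0}
'e' @ 1: {}  — state set empty
rest 'cacaea' ignored (set empty)
final: {}; accept 3 not in set

Answer: REJECT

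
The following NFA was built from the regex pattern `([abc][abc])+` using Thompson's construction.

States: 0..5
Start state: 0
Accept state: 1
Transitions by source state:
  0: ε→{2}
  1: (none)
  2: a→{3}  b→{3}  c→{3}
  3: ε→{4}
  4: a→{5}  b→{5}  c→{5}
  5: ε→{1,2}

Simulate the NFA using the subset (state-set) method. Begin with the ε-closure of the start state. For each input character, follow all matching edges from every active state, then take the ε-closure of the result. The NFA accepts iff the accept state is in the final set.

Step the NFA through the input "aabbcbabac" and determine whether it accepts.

Answer: ACCEPT

Steps:
start: ε-closure({0}) = {0,2}
'a' @ 1: {3,4}
'a' @ 2: {1,2,5}  (accept∈set)
'b' @ 3: {3,4}
'b' @ 4: {1,2,5}  (accept∈set)
'c' @ 5: {3,4}
'b' @ 6: {1,2,5}  (accept∈set)
'a' @ 7: {3,4}
'b' @ 8: {1,2,5}  (accept∈set)
'a' @ 9: {3,4}
'c' @ 10: {1,2,5}  (accept∈set)
end set {1,2,5} — state 1 in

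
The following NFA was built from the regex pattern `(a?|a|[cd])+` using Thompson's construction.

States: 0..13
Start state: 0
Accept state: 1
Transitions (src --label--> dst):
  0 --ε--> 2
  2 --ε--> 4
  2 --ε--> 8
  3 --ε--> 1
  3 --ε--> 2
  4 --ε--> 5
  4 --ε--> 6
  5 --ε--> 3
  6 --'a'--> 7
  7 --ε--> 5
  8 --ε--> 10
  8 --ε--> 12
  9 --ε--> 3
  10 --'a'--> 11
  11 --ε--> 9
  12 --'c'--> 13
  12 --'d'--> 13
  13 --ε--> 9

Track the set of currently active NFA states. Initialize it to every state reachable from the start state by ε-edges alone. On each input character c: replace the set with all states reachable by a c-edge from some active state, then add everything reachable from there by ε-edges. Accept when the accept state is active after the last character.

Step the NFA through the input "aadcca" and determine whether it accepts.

Answer: ACCEPT

Steps:
start: ε-closure({0}) = {0,1,2,3,4,5,6,8,10,12}
'a' @ 1: {1,2,3,4,5,6,7,8,9,10,11,12}  (accept∈set)
'a' @ 2: {1,2,3,4,5,6,7,8,9,10,11,12}  (accept∈set)
'd' @ 3: {1,2,3,4,5,6,8,9,10,12,13}  (accept∈set)
'c' @ 4: {1,2,3,4,5,6,8,9,10,12,13}  (accept∈set)
'c' @ 5: {1,2,3,4,5,6,8,9,10,12,13}  (accept∈set)
'a' @ 6: {1,2,3,4,5,6,7,8,9,10,11,12}  (accept∈set)
final: {1,2,3,4,5,6,7,8,9,10,11,12}; accept 1 in set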